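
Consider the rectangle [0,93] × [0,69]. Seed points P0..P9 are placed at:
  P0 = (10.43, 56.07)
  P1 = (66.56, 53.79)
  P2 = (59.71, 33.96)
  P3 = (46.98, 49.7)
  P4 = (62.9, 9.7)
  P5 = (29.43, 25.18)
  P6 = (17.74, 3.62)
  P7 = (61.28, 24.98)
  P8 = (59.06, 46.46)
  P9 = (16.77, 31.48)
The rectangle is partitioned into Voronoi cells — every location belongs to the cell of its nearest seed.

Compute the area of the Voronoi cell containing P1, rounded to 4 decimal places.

Area of P1's cell: 1007.6783

1. box [0,93]×[0,69]: [(0, 0) (93, 0) (93, 69) (0, 69)]
2. ⊥bis P1·P0 via (38.495,54.93): [(36.2637, 0) (93, 0) (93, 69) (39.0665, 69)]  |A|=3818.1058
3. ⊥bis P1·P2 via (63.135,43.875): [(38.3931, 52.4217) (93, 33.5585) (93, 69) (39.0665, 69)]  |A|=1414.7352
4. ⊥bis P1·P3 via (56.77,51.745): [(58.0468, 45.6327) (93, 33.5585) (93, 69) (53.1657, 69)]  |A|=1084.8077
5. ⊥bis P1·P4 via (64.73,31.745): [(58.0468, 45.6327) (93, 33.5585) (93, 69) (53.1657, 69)]  |A|=1084.8077
6. ⊥bis P1·P5 via (47.995,39.485): [(58.0468, 45.6327) (93, 33.5585) (93, 69) (53.1657, 69)]  |A|=1084.8077
7. ⊥bis P1·P6 via (42.15,28.705): [(58.0468, 45.6327) (93, 33.5585) (93, 69) (53.1657, 69)]  |A|=1084.8077
8. ⊥bis P1·P7 via (63.92,39.385): [(58.0468, 45.6327) (89.9354, 34.6172) (93, 34.0555) (93, 69) (53.1657, 69)]  |A|=1084.0462
9. ⊥bis P1·P8 via (62.81,50.125): [(55.5585, 57.5446) (71.866, 40.859) (89.9354, 34.6172) (93, 34.0555) (93, 69) (53.1657, 69)]  |A|=1007.6783
10. ⊥bis P1·P9 via (41.665,42.635): [(55.5585, 57.5446) (71.866, 40.859) (89.9354, 34.6172) (93, 34.0555) (93, 69) (53.1657, 69)]  |A|=1007.6783
11. canonical 6-gon: [(55.5585, 57.5446) (71.866, 40.859) (89.9354, 34.6172) (93, 34.0555) (93, 69) (53.1657, 69)]
12. shoelace: 1007.6783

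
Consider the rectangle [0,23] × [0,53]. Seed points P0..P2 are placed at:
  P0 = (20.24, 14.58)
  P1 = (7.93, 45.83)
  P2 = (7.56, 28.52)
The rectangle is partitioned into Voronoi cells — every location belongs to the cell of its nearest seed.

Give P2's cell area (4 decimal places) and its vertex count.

Area of P2's cell: 407.7396 (4 vertices)

1. box [0,23]×[0,53]: [(0, 0) (23, 0) (23, 53) (0, 53)]
2. ⊥bis P2·P0 via (13.9,21.55): [(0, 8.9064) (23, 29.8275) (23, 53) (0, 53)]  |A|=773.5606
3. ⊥bis P2·P1 via (7.745,37.175): [(0, 37.3405) (0, 8.9064) (23, 29.8275) (23, 36.8489)]  |A|=407.7396
4. canonical 4-gon: [(0, 37.3405) (0, 8.9064) (23, 29.8275) (23, 36.8489)]
5. shoelace: 407.7396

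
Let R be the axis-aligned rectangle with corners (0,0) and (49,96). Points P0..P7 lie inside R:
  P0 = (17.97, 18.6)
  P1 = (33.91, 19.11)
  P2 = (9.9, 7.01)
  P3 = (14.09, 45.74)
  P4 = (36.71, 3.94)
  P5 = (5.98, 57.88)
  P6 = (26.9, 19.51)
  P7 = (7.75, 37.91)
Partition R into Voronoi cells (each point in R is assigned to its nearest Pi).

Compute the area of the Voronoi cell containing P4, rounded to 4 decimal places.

1. box [0,49]×[0,96]: [(0, 0) (49, 0) (49, 96) (0, 96)]
2. ⊥bis P4·P0 via (27.34,11.27): [(18.5237, 0) (49, 0) (49, 38.9582)]  |A|=593.651
3. ⊥bis P4·P1 via (35.31,11.525): [(26.2282, 9.8487) (18.5237, 0) (49, 0) (49, 14.0518)]  |A|=310.0695
4. ⊥bis P4·P2 via (23.305,5.475): [(26.2282, 9.8487) (23.3905, 6.2213) (22.6781, 0) (49, 0) (49, 14.0518)]  |A|=297.1467
5. ⊥bis P4·P3 via (25.4,24.84): [(26.2282, 9.8487) (23.3905, 6.2213) (22.6781, 0) (49, 0) (49, 14.0518)]  |A|=297.1467
6. ⊥bis P4·P5 via (21.345,30.91): [(26.2282, 9.8487) (23.3905, 6.2213) (22.6781, 0) (49, 0) (49, 14.0518)]  |A|=297.1467
7. ⊥bis P4·P6 via (31.805,11.725): [(29.9038, 10.5272) (23.7022, 6.6198) (23.3905, 6.2213) (22.6781, 0) (49, 0) (49, 14.0518)]  |A|=292.0692
8. ⊥bis P4·P7 via (22.23,20.925): [(29.9038, 10.5272) (23.7022, 6.6198) (23.3905, 6.2213) (22.6781, 0) (49, 0) (49, 14.0518)]  |A|=292.0692
9. canonical 6-gon: [(29.9038, 10.5272) (23.7022, 6.6198) (23.3905, 6.2213) (22.6781, 0) (49, 0) (49, 14.0518)]
10. shoelace: 292.0692

Area of P4's cell: 292.0692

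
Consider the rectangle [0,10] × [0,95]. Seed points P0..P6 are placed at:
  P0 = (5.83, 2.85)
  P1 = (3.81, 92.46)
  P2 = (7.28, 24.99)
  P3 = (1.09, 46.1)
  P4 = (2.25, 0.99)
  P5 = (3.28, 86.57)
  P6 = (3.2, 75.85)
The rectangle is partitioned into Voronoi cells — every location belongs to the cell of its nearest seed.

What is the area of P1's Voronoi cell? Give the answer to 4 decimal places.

Area of P1's cell: 56.1593

1. box [0,10]×[0,95]: [(0, 0) (10, 0) (10, 95) (0, 95)]
2. ⊥bis P1·P0 via (4.82,47.655): [(0, 47.5463) (10, 47.7718) (10, 95) (0, 95)]  |A|=473.4094
3. ⊥bis P1·P2 via (5.545,58.725): [(0, 58.4398) (10, 58.9541) (10, 95) (0, 95)]  |A|=363.0303
4. ⊥bis P1·P3 via (2.45,69.28): [(0, 69.4237) (10, 68.837) (10, 95) (0, 95)]  |A|=258.6961
5. ⊥bis P1·P4 via (3.03,46.725): [(0, 69.4237) (10, 68.837) (10, 95) (0, 95)]  |A|=258.6961
6. ⊥bis P1·P5 via (3.545,89.515): [(0, 89.834) (10, 88.9342) (10, 95) (0, 95)]  |A|=56.1593
7. ⊥bis P1·P6 via (3.505,84.155): [(0, 89.834) (10, 88.9342) (10, 95) (0, 95)]  |A|=56.1593
8. canonical 4-gon: [(0, 89.834) (10, 88.9342) (10, 95) (0, 95)]
9. shoelace: 56.1593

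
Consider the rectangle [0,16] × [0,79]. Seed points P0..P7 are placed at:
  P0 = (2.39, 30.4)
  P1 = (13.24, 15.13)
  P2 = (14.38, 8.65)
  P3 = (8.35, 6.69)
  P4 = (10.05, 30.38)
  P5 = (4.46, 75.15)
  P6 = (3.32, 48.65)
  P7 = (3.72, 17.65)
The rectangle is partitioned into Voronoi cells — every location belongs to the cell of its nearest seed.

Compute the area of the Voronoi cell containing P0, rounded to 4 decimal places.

1. box [0,16]×[0,79]: [(0, 0) (16, 0) (16, 79) (0, 79)]
2. ⊥bis P0·P1 via (7.815,22.765): [(0, 17.2121) (16, 28.5808) (16, 79) (0, 79)]  |A|=897.6568
3. ⊥bis P0·P2 via (8.385,19.525): [(0, 17.2121) (16, 28.5808) (16, 79) (0, 79)]  |A|=897.6568
4. ⊥bis P0·P3 via (5.37,18.545): [(0, 17.2121) (16, 28.5808) (16, 79) (0, 79)]  |A|=897.6568
5. ⊥bis P0·P4 via (6.22,30.39): [(0, 17.2121) (6.1971, 21.6154) (6.3469, 79) (0, 79)]  |A|=373.5603
6. ⊥bis P0·P5 via (3.425,52.775): [(0, 52.9334) (0, 17.2121) (6.1971, 21.6154) (6.2781, 52.643)]  |A|=208.0932
7. ⊥bis P0·P6 via (2.855,39.525): [(0, 39.6705) (0, 17.2121) (6.1971, 21.6154) (6.2434, 39.3523)]  |A|=124.965
8. ⊥bis P0·P7 via (3.055,24.025): [(0, 39.6705) (0, 23.7063) (6.2042, 24.3535) (6.2434, 39.3523)]  |A|=96.3508
9. canonical 4-gon: [(0, 39.6705) (0, 23.7063) (6.2042, 24.3535) (6.2434, 39.3523)]
10. shoelace: 96.3508

Area of P0's cell: 96.3508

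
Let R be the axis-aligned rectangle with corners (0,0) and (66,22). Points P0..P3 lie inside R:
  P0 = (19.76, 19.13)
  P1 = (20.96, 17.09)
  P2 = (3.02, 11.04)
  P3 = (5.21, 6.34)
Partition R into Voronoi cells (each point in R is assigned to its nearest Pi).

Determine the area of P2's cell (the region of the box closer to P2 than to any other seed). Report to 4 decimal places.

1. box [0,66]×[0,22]: [(0, 0) (66, 0) (66, 22) (0, 22)]
2. ⊥bis P2·P0 via (11.39,15.085): [(0, 0) (18.6802, 0) (8.0482, 22) (0, 22)]  |A|=294.0118
3. ⊥bis P2·P1 via (11.99,14.065): [(0, 0) (16.7332, 0) (12.2372, 13.3319) (8.0482, 22) (0, 22)]  |A|=281.0334
4. ⊥bis P2·P3 via (4.115,8.69): [(0, 6.7726) (12.4871, 12.591) (12.2372, 13.3319) (8.0482, 22) (0, 22)]  |A|=133.4043
5. canonical 5-gon: [(0, 6.7726) (12.4871, 12.591) (12.2372, 13.3319) (8.0482, 22) (0, 22)]
6. shoelace: 133.4043

Area of P2's cell: 133.4043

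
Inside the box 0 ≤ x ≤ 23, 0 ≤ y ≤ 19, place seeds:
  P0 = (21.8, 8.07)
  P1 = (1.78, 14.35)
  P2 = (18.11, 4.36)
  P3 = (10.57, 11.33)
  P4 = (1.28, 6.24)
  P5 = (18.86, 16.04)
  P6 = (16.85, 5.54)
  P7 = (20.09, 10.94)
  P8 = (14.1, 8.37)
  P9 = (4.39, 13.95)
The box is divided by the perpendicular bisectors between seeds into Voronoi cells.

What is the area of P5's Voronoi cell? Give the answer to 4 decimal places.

1. box [0,23]×[0,19]: [(0, 0) (23, 0) (23, 19) (0, 19)]
2. ⊥bis P5·P0 via (20.33,12.055): [(0, 4.5556) (23, 13.0399) (23, 19) (0, 19)]  |A|=234.6515
3. ⊥bis P5·P1 via (10.32,15.195): [(10.9722, 8.6031) (23, 13.0399) (23, 19) (9.9435, 19)]  |A|=103.7168
4. ⊥bis P5·P2 via (18.485,10.2): [(10.7652, 10.6957) (15.7733, 10.3741) (23, 13.0399) (23, 19) (9.9435, 19)]  |A|=98.51
5. ⊥bis P5·P3 via (14.715,13.685): [(16.4535, 10.625) (23, 13.0399) (23, 19) (11.6953, 19)]  |A|=66.8471
6. ⊥bis P5·P4 via (10.07,11.14): [(16.4535, 10.625) (23, 13.0399) (23, 19) (11.6953, 19)]  |A|=66.8471
7. ⊥bis P5·P6 via (17.855,10.79): [(16.1773, 11.1112) (17.2268, 10.9103) (23, 13.0399) (23, 19) (11.6953, 19)]  |A|=66.6198
8. ⊥bis P5·P7 via (19.475,13.49): [(15.3861, 12.5038) (23, 14.3401) (23, 19) (11.6953, 19)]  |A|=54.4585
9. ⊥bis P5·P8 via (16.48,12.205): [(15.0526, 13.0909) (15.8271, 12.6102) (23, 14.3401) (23, 19) (11.6953, 19)]  |A|=54.3114
10. ⊥bis P5·P9 via (11.625,14.995): [(15.0526, 13.0909) (15.8271, 12.6102) (23, 14.3401) (23, 19) (11.6953, 19)]  |A|=54.3114
11. canonical 5-gon: [(15.0526, 13.0909) (15.8271, 12.6102) (23, 14.3401) (23, 19) (11.6953, 19)]
12. shoelace: 54.3114

Area of P5's cell: 54.3114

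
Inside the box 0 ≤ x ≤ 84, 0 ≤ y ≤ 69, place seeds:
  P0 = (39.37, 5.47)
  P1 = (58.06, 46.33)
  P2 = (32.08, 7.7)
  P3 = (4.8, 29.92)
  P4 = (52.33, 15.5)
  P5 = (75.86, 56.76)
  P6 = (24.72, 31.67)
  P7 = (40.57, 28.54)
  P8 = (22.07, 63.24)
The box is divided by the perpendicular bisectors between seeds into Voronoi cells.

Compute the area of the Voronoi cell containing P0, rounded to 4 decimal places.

Area of P0's cell: 188.3016

1. box [0,84]×[0,69]: [(0, 0) (84, 0) (84, 69) (0, 69)]
2. ⊥bis P0·P1 via (48.715,25.9): [(0, 48.183) (0, 0) (84, 0) (84, 9.7601)]  |A|=2433.6098
3. ⊥bis P0·P2 via (35.725,6.585): [(42.5027, 28.7416) (33.7107, 0) (84, 0) (84, 9.7601)]  |A|=925.2073
4. ⊥bis P0·P3 via (22.085,17.695): [(42.5027, 28.7416) (33.7107, 0) (84, 0) (84, 9.7601)]  |A|=925.2073
5. ⊥bis P0·P4 via (45.85,10.485): [(39.4483, 18.7568) (33.7107, 0) (53.9645, 0)]  |A|=189.9487
6. ⊥bis P0·P5 via (57.615,31.115): [(39.4483, 18.7568) (33.7107, 0) (53.9645, 0)]  |A|=189.9487
7. ⊥bis P0·P6 via (32.045,18.57): [(39.4483, 18.7568) (33.7107, 0) (53.9645, 0)]  |A|=189.9487
8. ⊥bis P0·P7 via (39.97,17.005): [(40.839, 16.9598) (38.929, 17.0591) (33.7107, 0) (53.9645, 0)]  |A|=188.3016
9. ⊥bis P0·P8 via (30.72,34.355): [(40.839, 16.9598) (38.929, 17.0591) (33.7107, 0) (53.9645, 0)]  |A|=188.3016
10. canonical 4-gon: [(40.839, 16.9598) (38.929, 17.0591) (33.7107, 0) (53.9645, 0)]
11. shoelace: 188.3016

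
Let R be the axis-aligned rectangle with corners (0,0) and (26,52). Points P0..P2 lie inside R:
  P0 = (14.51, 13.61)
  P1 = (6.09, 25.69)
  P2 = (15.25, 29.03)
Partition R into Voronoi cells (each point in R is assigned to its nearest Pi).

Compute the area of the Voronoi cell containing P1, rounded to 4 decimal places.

Area of P1's cell: 279.4846

1. box [0,26]×[0,52]: [(0, 0) (26, 0) (26, 52) (0, 52)]
2. ⊥bis P1·P0 via (10.3,19.65): [(0, 12.4707) (26, 30.5932) (26, 52) (0, 52)]  |A|=792.1692
3. ⊥bis P1·P2 via (10.67,27.36): [(0, 12.4707) (12.8366, 21.4181) (1.6855, 52) (0, 52)]  |A|=279.4846
4. canonical 4-gon: [(0, 12.4707) (12.8366, 21.4181) (1.6855, 52) (0, 52)]
5. shoelace: 279.4846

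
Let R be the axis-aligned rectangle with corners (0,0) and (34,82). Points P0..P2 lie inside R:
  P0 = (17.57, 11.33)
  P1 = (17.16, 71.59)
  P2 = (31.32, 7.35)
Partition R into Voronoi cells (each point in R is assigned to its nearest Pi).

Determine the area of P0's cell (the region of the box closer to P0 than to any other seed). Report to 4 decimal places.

1. box [0,34]×[0,82]: [(0, 0) (34, 0) (34, 82) (0, 82)]
2. ⊥bis P0·P1 via (17.365,41.46): [(0, 41.3419) (0, 0) (34, 0) (34, 41.5732)]  |A|=1409.5556
3. ⊥bis P0·P2 via (24.445,9.34): [(33.7746, 41.5716) (0, 41.3419) (0, 0) (21.7415, 0)]  |A|=1150.0671
4. canonical 4-gon: [(33.7746, 41.5716) (0, 41.3419) (0, 0) (21.7415, 0)]
5. shoelace: 1150.0671

Area of P0's cell: 1150.0671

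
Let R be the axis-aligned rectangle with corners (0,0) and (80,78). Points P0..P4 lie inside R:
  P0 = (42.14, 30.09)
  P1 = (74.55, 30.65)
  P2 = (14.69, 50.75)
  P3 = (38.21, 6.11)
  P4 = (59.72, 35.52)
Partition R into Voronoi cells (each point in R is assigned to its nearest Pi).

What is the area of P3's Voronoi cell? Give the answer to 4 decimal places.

Area of P3's cell: 1164.1611

1. box [0,80]×[0,78]: [(0, 0) (80, 0) (80, 78) (0, 78)]
2. ⊥bis P3·P0 via (40.175,18.1): [(0, 24.6841) (0, 0) (80, 0) (80, 11.5732)]  |A|=1450.2944
3. ⊥bis P3·P1 via (56.38,18.38): [(58.6092, 15.0789) (0, 24.6841) (0, 0) (68.7918, 0)]  |A|=1242.0108
4. ⊥bis P3·P2 via (26.45,28.43): [(58.6092, 15.0789) (14.7519, 22.2665) (0, 14.494) (0, 0) (68.7918, 0)]  |A|=1166.8485
5. ⊥bis P3·P4 via (48.965,20.815): [(60.3671, 12.4757) (56.2876, 15.4594) (14.7519, 22.2665) (0, 14.494) (0, 0) (68.7918, 0)]  |A|=1164.1611
6. canonical 6-gon: [(60.3671, 12.4757) (56.2876, 15.4594) (14.7519, 22.2665) (0, 14.494) (0, 0) (68.7918, 0)]
7. shoelace: 1164.1611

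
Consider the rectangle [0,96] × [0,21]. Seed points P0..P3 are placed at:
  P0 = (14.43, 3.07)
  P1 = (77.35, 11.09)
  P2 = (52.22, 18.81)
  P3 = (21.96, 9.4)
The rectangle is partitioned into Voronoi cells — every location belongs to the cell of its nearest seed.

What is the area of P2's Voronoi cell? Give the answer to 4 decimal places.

Area of P2's cell: 529.3448

1. box [0,96]×[0,21]: [(0, 0) (96, 0) (96, 21) (0, 21)]
2. ⊥bis P2·P0 via (33.325,10.94): [(37.8816, 0) (96, 0) (96, 21) (29.1349, 21)]  |A|=1312.3264
3. ⊥bis P2·P1 via (64.785,14.95): [(37.8816, 0) (60.1923, 0) (66.6436, 21) (29.1349, 21)]  |A|=628.1033
4. ⊥bis P2·P3 via (37.09,14.105): [(41.4763, 0) (60.1923, 0) (66.6436, 21) (34.9459, 21)]  |A|=529.3448
5. canonical 4-gon: [(41.4763, 0) (60.1923, 0) (66.6436, 21) (34.9459, 21)]
6. shoelace: 529.3448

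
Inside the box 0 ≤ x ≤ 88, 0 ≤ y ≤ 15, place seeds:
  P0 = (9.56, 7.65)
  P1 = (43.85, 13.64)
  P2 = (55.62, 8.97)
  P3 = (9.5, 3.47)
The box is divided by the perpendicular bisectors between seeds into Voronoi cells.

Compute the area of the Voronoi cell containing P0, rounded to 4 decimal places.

Area of P0's cell: 254.3929

1. box [0,88]×[0,15]: [(0, 0) (88, 0) (88, 15) (0, 15)]
2. ⊥bis P0·P1 via (26.705,10.645): [(0, 0) (28.5645, 0) (25.9442, 15) (0, 15)]  |A|=408.8158
3. ⊥bis P0·P2 via (32.59,8.31): [(0, 0) (28.5645, 0) (25.9442, 15) (0, 15)]  |A|=408.8158
4. ⊥bis P0·P3 via (9.53,5.56): [(0, 5.6968) (27.6387, 5.3001) (25.9442, 15) (0, 15)]  |A|=254.3929
5. canonical 4-gon: [(0, 5.6968) (27.6387, 5.3001) (25.9442, 15) (0, 15)]
6. shoelace: 254.3929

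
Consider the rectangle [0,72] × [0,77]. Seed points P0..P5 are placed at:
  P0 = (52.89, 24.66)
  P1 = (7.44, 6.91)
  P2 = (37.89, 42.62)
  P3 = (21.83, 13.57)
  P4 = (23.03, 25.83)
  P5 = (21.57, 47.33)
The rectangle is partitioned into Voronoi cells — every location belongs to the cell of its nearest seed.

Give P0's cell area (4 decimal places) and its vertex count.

Area of P0's cell: 1364.4623 (5 vertices)

1. box [0,72]×[0,77]: [(0, 0) (72, 0) (72, 77) (0, 77)]
2. ⊥bis P0·P1 via (30.165,15.785): [(36.3297, 0) (72, 0) (72, 77) (6.2582, 77)]  |A|=3904.3693
3. ⊥bis P0·P2 via (45.39,33.64): [(28.6516, 19.6602) (36.3297, 0) (72, 0) (72, 55.8644)]  |A|=1561.4606
4. ⊥bis P0·P3 via (37.36,19.115): [(35.2097, 25.1375) (44.185, 0) (72, 0) (72, 55.8644)]  |A|=1377.2341
5. ⊥bis P0·P4 via (37.96,25.245): [(38.0487, 27.5086) (37.6842, 18.2069) (44.185, 0) (72, 0) (72, 55.8644)]  |A|=1364.4623
6. ⊥bis P0·P5 via (37.23,35.995): [(38.0487, 27.5086) (37.6842, 18.2069) (44.185, 0) (72, 0) (72, 55.8644)]  |A|=1364.4623
7. canonical 5-gon: [(38.0487, 27.5086) (37.6842, 18.2069) (44.185, 0) (72, 0) (72, 55.8644)]
8. shoelace: 1364.4623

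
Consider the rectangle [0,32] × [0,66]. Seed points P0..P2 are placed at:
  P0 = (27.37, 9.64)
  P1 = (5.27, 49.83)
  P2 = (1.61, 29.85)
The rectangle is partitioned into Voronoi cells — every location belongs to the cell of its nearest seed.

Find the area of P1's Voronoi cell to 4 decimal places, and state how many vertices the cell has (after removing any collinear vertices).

1. box [0,32]×[0,66]: [(0, 0) (32, 0) (32, 66) (0, 66)]
2. ⊥bis P1·P0 via (16.32,29.735): [(0, 20.7608) (32, 38.3572) (32, 66) (0, 66)]  |A|=1166.1109
3. ⊥bis P1·P2 via (3.44,39.84): [(0, 40.4702) (26.886, 35.5451) (32, 38.3572) (32, 66) (0, 66)]  |A|=901.1588
4. canonical 5-gon: [(0, 40.4702) (26.886, 35.5451) (32, 38.3572) (32, 66) (0, 66)]
5. shoelace: 901.1588

Area of P1's cell: 901.1588 (5 vertices)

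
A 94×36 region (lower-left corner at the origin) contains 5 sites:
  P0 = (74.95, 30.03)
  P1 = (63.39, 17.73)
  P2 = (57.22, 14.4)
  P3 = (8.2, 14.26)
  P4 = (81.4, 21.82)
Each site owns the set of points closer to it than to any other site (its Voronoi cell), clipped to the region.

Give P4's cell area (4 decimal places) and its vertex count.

1. box [0,94]×[0,36]: [(0, 0) (94, 0) (94, 36) (0, 36)]
2. ⊥bis P4·P0 via (78.175,25.925): [(45.1759, 0) (94, 0) (94, 36) (90.9991, 36)]  |A|=932.8493
3. ⊥bis P4·P1 via (72.395,19.775): [(72.0849, 21.1405) (76.8858, 0) (94, 0) (94, 36) (90.9991, 36)]  |A|=597.668
4. ⊥bis P4·P2 via (69.31,18.11): [(72.0849, 21.1405) (76.8858, 0) (94, 0) (94, 36) (90.9991, 36)]  |A|=597.668
5. ⊥bis P4·P3 via (44.8,18.04): [(72.0849, 21.1405) (76.8858, 0) (94, 0) (94, 36) (90.9991, 36)]  |A|=597.668
6. canonical 5-gon: [(72.0849, 21.1405) (76.8858, 0) (94, 0) (94, 36) (90.9991, 36)]
7. shoelace: 597.668

Area of P4's cell: 597.6680 (5 vertices)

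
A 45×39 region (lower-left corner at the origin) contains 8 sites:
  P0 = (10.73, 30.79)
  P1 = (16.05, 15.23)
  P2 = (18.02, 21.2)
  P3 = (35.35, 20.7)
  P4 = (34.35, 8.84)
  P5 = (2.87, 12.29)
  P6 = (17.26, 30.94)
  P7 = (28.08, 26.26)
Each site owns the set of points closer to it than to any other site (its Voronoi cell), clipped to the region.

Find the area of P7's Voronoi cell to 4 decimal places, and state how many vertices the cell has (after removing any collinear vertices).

1. box [0,45]×[0,39]: [(0, 0) (45, 0) (45, 39) (0, 39)]
2. ⊥bis P7·P0 via (19.405,28.525): [(11.9573, 0) (45, 0) (45, 39) (22.14, 39)]  |A|=1090.1039
3. ⊥bis P7·P1 via (22.065,20.745): [(18.4135, 24.7275) (41.0856, 0) (45, 0) (45, 39) (22.14, 39)]  |A|=729.9683
4. ⊥bis P7·P2 via (23.05,23.73): [(19.8264, 30.139) (27.573, 14.7376) (41.0856, 0) (45, 0) (45, 39) (22.14, 39)]  |A|=698.1279
5. ⊥bis P7·P3 via (31.715,23.48): [(19.8264, 30.139) (26.5637, 16.7443) (43.5845, 39) (22.14, 39)]  |A|=283.9751
6. ⊥bis P7·P4 via (31.215,17.55): [(19.8264, 30.139) (26.5637, 16.7443) (43.5845, 39) (22.14, 39)]  |A|=283.9751
7. ⊥bis P7·P5 via (15.475,19.275): [(19.8264, 30.139) (26.5637, 16.7443) (43.5845, 39) (22.14, 39)]  |A|=283.9751
8. ⊥bis P7·P6 via (22.67,28.6): [(21.7132, 26.3878) (26.5637, 16.7443) (43.5845, 39) (27.1683, 39)]  |A|=239.5672
9. canonical 4-gon: [(21.7132, 26.3878) (26.5637, 16.7443) (43.5845, 39) (27.1683, 39)]
10. shoelace: 239.5672

Area of P7's cell: 239.5672 (4 vertices)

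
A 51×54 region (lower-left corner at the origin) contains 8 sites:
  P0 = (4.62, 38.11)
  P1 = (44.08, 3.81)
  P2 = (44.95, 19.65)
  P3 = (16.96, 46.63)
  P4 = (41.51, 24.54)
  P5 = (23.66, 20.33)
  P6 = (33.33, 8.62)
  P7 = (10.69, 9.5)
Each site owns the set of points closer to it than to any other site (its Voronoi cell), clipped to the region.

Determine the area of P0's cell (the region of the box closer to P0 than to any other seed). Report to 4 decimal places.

Area of P0's cell: 339.0983

1. box [0,51]×[0,54]: [(0, 0) (51, 0) (51, 54) (0, 54)]
2. ⊥bis P0·P1 via (24.35,20.96): [(0, 0) (6.1308, 0) (51, 51.6192) (51, 54) (0, 54)]  |A|=1595.946
3. ⊥bis P0·P2 via (24.785,28.88): [(0, 0) (6.1308, 0) (17.6114, 13.2077) (36.283, 54) (0, 54)]  |A|=1256.0294
4. ⊥bis P0·P3 via (10.79,42.37): [(0, 0) (6.1308, 0) (17.6114, 13.2077) (22.9189, 24.803) (2.7602, 54) (0, 54)]  |A|=766.6475
5. ⊥bis P0·P4 via (23.065,31.325): [(0, 0) (6.1308, 0) (15.5122, 10.7926) (21.449, 26.9319) (2.7602, 54) (0, 54)]  |A|=742.7048
6. ⊥bis P0·P5 via (14.14,29.22): [(0, 14.078) (17.4339, 32.7473) (2.7602, 54) (0, 54)]  |A|=377.329
7. ⊥bis P0·P6 via (18.975,23.365): [(0, 14.078) (17.4339, 32.7473) (2.7602, 54) (0, 54)]  |A|=377.329
8. ⊥bis P0·P7 via (7.655,23.805): [(0, 22.1809) (9.4363, 24.1829) (17.4339, 32.7473) (2.7602, 54) (0, 54)]  |A|=339.0983
9. canonical 5-gon: [(0, 22.1809) (9.4363, 24.1829) (17.4339, 32.7473) (2.7602, 54) (0, 54)]
10. shoelace: 339.0983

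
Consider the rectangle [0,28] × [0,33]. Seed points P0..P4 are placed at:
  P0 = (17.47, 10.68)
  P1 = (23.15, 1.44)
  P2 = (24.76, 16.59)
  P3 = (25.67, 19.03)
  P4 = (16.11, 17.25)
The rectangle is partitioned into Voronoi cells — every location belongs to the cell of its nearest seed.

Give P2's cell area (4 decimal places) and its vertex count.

Area of P2's cell: 58.0352 (5 vertices)

1. box [0,28]×[0,33]: [(0, 0) (28, 0) (28, 33) (0, 33)]
2. ⊥bis P2·P0 via (21.115,13.635): [(28, 5.1423) (28, 33) (5.4158, 33)]  |A|=314.5715
3. ⊥bis P2·P1 via (23.955,9.015): [(24.9458, 8.9097) (28, 8.5851) (28, 33) (5.4158, 33)]  |A|=309.314
4. ⊥bis P2·P3 via (25.215,17.81): [(14.4866, 21.8112) (24.9458, 8.9097) (28, 8.5851) (28, 16.7713)]  |A|=73.3162
5. ⊥bis P2·P4 via (20.435,16.92): [(20.6333, 19.5188) (20.2644, 14.6842) (24.9458, 8.9097) (28, 8.5851) (28, 16.7713)]  |A|=58.0352
6. canonical 5-gon: [(20.6333, 19.5188) (20.2644, 14.6842) (24.9458, 8.9097) (28, 8.5851) (28, 16.7713)]
7. shoelace: 58.0352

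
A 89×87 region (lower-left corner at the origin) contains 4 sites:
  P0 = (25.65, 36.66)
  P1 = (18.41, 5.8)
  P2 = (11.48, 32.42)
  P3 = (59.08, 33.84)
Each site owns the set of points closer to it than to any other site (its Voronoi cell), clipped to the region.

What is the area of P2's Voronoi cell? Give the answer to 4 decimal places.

Area of P2's cell: 905.1381

1. box [0,89]×[0,87]: [(0, 0) (89, 0) (89, 87) (0, 87)]
2. ⊥bis P2·P0 via (18.565,34.54): [(0, 0) (28.9002, 0) (2.8677, 87) (0, 87)]  |A|=1381.9041
3. ⊥bis P2·P1 via (14.945,19.11): [(0, 15.2194) (22.5868, 21.0994) (2.8677, 87) (0, 87)]  |A|=905.1381
4. ⊥bis P2·P3 via (35.28,33.13): [(0, 15.2194) (22.5868, 21.0994) (2.8677, 87) (0, 87)]  |A|=905.1381
5. canonical 4-gon: [(0, 15.2194) (22.5868, 21.0994) (2.8677, 87) (0, 87)]
6. shoelace: 905.1381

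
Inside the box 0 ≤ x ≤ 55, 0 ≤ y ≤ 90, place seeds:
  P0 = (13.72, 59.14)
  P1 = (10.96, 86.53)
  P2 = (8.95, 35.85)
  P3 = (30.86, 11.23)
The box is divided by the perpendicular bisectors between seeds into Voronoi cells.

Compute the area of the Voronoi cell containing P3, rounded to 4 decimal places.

Area of P3's cell: 1608.0325

1. box [0,55]×[0,90]: [(0, 0) (55, 0) (55, 90) (0, 90)]
2. ⊥bis P3·P0 via (22.29,35.185): [(0, 27.2107) (0, 0) (55, 0) (55, 46.8871)]  |A|=2037.6894
3. ⊥bis P3·P1 via (20.91,48.88): [(0, 27.2107) (0, 0) (55, 0) (55, 46.8871)]  |A|=2037.6894
4. ⊥bis P3·P2 via (19.905,23.54): [(40.1837, 41.5865) (0, 5.826) (0, 0) (55, 0) (55, 46.8871)]  |A|=1608.0325
5. canonical 5-gon: [(40.1837, 41.5865) (0, 5.826) (0, 0) (55, 0) (55, 46.8871)]
6. shoelace: 1608.0325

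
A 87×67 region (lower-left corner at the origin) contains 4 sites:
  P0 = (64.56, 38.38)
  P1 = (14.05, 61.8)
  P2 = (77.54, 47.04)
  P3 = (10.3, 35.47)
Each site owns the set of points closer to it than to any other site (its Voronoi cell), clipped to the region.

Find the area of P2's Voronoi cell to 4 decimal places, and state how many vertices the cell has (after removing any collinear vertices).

Area of P2's cell: 774.9000 (3 vertices)

1. box [0,87]×[0,67]: [(0, 0) (87, 0) (87, 67) (0, 67)]
2. ⊥bis P2·P0 via (71.05,42.71): [(87, 18.8034) (87, 67) (54.8442, 67)]  |A|=774.9
3. ⊥bis P2·P1 via (45.795,54.42): [(87, 18.8034) (87, 67) (54.8442, 67)]  |A|=774.9
4. ⊥bis P2·P3 via (43.92,41.255): [(87, 18.8034) (87, 67) (54.8442, 67)]  |A|=774.9
5. canonical 3-gon: [(87, 18.8034) (87, 67) (54.8442, 67)]
6. shoelace: 774.9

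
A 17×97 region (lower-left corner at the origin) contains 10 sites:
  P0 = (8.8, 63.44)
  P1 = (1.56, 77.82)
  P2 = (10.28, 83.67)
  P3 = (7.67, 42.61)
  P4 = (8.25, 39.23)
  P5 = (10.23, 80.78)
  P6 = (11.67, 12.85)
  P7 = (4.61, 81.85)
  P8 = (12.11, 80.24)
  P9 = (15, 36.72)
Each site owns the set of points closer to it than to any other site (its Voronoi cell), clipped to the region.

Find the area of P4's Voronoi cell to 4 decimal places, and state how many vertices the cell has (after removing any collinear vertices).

1. box [0,17]×[0,97]: [(0, 0) (17, 0) (17, 97) (0, 97)]
2. ⊥bis P4·P0 via (8.525,51.335): [(0, 51.5287) (0, 0) (17, 0) (17, 51.1425)]  |A|=872.7047
3. ⊥bis P4·P1 via (4.905,58.525): [(0, 51.5287) (0, 0) (17, 0) (17, 51.1425)]  |A|=872.7047
4. ⊥bis P4·P2 via (9.265,61.45): [(0, 51.5287) (0, 0) (17, 0) (17, 51.1425)]  |A|=872.7047
5. ⊥bis P4·P3 via (7.96,40.92): [(0, 39.5541) (0, 0) (17, 0) (17, 42.4712)]  |A|=697.2153
6. ⊥bis P4·P5 via (9.24,60.005): [(0, 39.5541) (0, 0) (17, 0) (17, 42.4712)]  |A|=697.2153
7. ⊥bis P4·P6 via (9.96,26.04): [(0, 39.5541) (0, 24.7487) (17, 26.9527) (17, 42.4712)]  |A|=257.753
8. ⊥bis P4·P7 via (6.43,60.54): [(0, 39.5541) (0, 24.7487) (17, 26.9527) (17, 42.4712)]  |A|=257.753
9. ⊥bis P4·P8 via (10.18,59.735): [(0, 39.5541) (0, 24.7487) (17, 26.9527) (17, 42.4712)]  |A|=257.753
10. ⊥bis P4·P9 via (11.625,37.975): [(13.0445, 41.7925) (0, 39.5541) (0, 24.7487) (7.0465, 25.6623)]  |A|=150.6554
11. canonical 4-gon: [(13.0445, 41.7925) (0, 39.5541) (0, 24.7487) (7.0465, 25.6623)]
12. shoelace: 150.6554

Area of P4's cell: 150.6554 (4 vertices)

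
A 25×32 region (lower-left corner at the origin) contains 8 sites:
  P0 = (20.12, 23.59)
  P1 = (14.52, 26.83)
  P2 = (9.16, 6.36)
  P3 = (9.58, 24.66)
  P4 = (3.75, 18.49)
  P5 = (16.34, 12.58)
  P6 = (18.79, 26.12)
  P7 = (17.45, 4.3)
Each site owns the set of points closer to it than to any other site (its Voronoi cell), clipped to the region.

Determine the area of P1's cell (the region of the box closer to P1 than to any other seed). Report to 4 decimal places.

1. box [0,25]×[0,32]: [(0, 0) (25, 0) (25, 32) (0, 32)]
2. ⊥bis P1·P0 via (17.32,25.21): [(0, 0) (2.7342, 0) (21.2485, 32) (0, 32)]  |A|=383.7234
3. ⊥bis P1·P2 via (11.84,16.595): [(0, 19.6953) (12.2704, 16.4823) (21.2485, 32) (0, 32)]  |A|=240.356
4. ⊥bis P1·P3 via (12.05,25.745): [(14.458, 20.2633) (21.2485, 32) (9.3024, 32)]  |A|=70.1043
5. ⊥bis P1·P4 via (9.135,22.66): [(14.458, 20.2633) (21.2485, 32) (9.3024, 32)]  |A|=70.1043
6. ⊥bis P1·P5 via (15.43,19.705): [(14.458, 20.2633) (21.2485, 32) (9.3024, 32)]  |A|=70.1043
7. ⊥bis P1·P6 via (16.655,26.475): [(14.458, 20.2633) (16.0916, 23.0869) (17.5737, 32) (9.3024, 32)]  |A|=53.7273
8. ⊥bis P1·P7 via (15.985,15.565): [(14.458, 20.2633) (16.0916, 23.0869) (17.5737, 32) (9.3024, 32)]  |A|=53.7273
9. canonical 4-gon: [(14.458, 20.2633) (16.0916, 23.0869) (17.5737, 32) (9.3024, 32)]
10. shoelace: 53.7273

Area of P1's cell: 53.7273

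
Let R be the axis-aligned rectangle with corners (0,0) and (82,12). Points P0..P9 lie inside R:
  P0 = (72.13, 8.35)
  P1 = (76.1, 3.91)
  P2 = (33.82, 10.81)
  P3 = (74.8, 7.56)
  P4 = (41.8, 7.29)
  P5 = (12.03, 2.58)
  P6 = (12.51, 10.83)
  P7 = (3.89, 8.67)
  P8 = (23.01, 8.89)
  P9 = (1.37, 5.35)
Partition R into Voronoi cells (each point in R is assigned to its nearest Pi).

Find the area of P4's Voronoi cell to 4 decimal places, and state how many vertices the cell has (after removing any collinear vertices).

1. box [0,82]×[0,12]: [(0, 0) (82, 0) (82, 12) (0, 12)]
2. ⊥bis P4·P0 via (56.965,7.82): [(0, 0) (57.2383, 0) (56.8189, 12) (0, 12)]  |A|=684.3433
3. ⊥bis P4·P1 via (58.95,5.6): [(0, 0) (57.2383, 0) (56.8189, 12) (0, 12)]  |A|=684.3433
4. ⊥bis P4·P2 via (37.81,9.05): [(33.818, 0) (57.2383, 0) (56.8189, 12) (39.1113, 12)]  |A|=246.7676
5. ⊥bis P4·P3 via (58.3,7.425): [(33.818, 0) (57.2383, 0) (56.8189, 12) (39.1113, 12)]  |A|=246.7676
6. ⊥bis P4·P5 via (26.915,4.935): [(33.818, 0) (57.2383, 0) (56.8189, 12) (39.1113, 12)]  |A|=246.7676
7. ⊥bis P4·P6 via (27.155,9.06): [(33.818, 0) (57.2383, 0) (56.8189, 12) (39.1113, 12)]  |A|=246.7676
8. ⊥bis P4·P7 via (22.845,7.98): [(33.818, 0) (57.2383, 0) (56.8189, 12) (39.1113, 12)]  |A|=246.7676
9. ⊥bis P4·P8 via (32.405,8.09): [(33.818, 0) (57.2383, 0) (56.8189, 12) (39.1113, 12)]  |A|=246.7676
10. ⊥bis P4·P9 via (21.585,6.32): [(33.818, 0) (57.2383, 0) (56.8189, 12) (39.1113, 12)]  |A|=246.7676
11. canonical 4-gon: [(33.818, 0) (57.2383, 0) (56.8189, 12) (39.1113, 12)]
12. shoelace: 246.7676

Area of P4's cell: 246.7676 (4 vertices)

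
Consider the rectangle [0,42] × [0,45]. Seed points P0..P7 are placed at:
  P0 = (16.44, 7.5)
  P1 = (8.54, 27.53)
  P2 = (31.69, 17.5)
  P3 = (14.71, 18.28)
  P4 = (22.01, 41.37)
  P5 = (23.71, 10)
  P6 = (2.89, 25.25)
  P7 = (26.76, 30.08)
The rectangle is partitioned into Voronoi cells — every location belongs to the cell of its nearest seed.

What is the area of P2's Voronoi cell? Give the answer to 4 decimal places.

Area of P2's cell: 310.3407

1. box [0,42]×[0,45]: [(0, 0) (42, 0) (42, 45) (0, 45)]
2. ⊥bis P2·P0 via (24.065,12.5): [(32.2617, 0) (42, 0) (42, 45) (2.7535, 45)]  |A|=1102.157
3. ⊥bis P2·P1 via (20.115,22.515): [(19.0737, 20.1117) (32.2617, 0) (42, 0) (42, 45) (29.8569, 45)]  |A|=764.8785
4. ⊥bis P2·P3 via (23.2,17.89): [(23.8035, 31.0284) (23.0252, 14.0856) (32.2617, 0) (42, 0) (42, 45) (29.8569, 45)]  |A|=729.0587
5. ⊥bis P2·P4 via (26.85,29.435): [(23.6711, 28.1459) (23.0252, 14.0856) (32.2617, 0) (42, 0) (42, 35.5788)]  |A|=532.5881
6. ⊥bis P2·P5 via (27.7,13.75): [(23.6711, 28.1459) (23.2284, 18.5078) (40.6229, 0) (42, 0) (42, 35.5788)]  |A|=433.361
7. ⊥bis P2·P6 via (17.29,21.375): [(23.6711, 28.1459) (23.2284, 18.5078) (40.6229, 0) (42, 0) (42, 35.5788)]  |A|=433.361
8. ⊥bis P2·P7 via (29.225,23.79): [(23.3655, 21.4937) (23.2284, 18.5078) (40.6229, 0) (42, 0) (42, 28.7964)]  |A|=310.3407
9. canonical 5-gon: [(23.3655, 21.4937) (23.2284, 18.5078) (40.6229, 0) (42, 0) (42, 28.7964)]
10. shoelace: 310.3407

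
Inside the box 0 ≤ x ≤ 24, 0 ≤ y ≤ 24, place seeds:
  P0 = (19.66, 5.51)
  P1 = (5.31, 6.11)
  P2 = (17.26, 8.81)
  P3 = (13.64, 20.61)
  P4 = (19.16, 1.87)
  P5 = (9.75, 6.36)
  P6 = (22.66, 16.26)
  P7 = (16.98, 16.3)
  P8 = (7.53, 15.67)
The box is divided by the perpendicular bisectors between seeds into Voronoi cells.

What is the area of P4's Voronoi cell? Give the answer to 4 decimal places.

Area of P4's cell: 39.4854

1. box [0,24]×[0,24]: [(0, 0) (24, 0) (24, 24) (0, 24)]
2. ⊥bis P4·P0 via (19.41,3.69): [(0, 6.3562) (0, 0) (24, 0) (24, 3.0595)]  |A|=112.9886
3. ⊥bis P4·P1 via (12.235,3.99): [(12.4364, 4.6479) (11.0135, 0) (24, 0) (24, 3.0595)]  |A|=47.8694
4. ⊥bis P4·P2 via (18.21,5.34): [(14.5977, 4.351) (12.1395, 3.678) (11.0135, 0) (24, 0) (24, 3.0595)]  |A|=46.7773
5. ⊥bis P4·P3 via (16.4,11.24): [(14.5977, 4.351) (12.1395, 3.678) (11.0135, 0) (24, 0) (24, 3.0595)]  |A|=46.7773
6. ⊥bis P4·P5 via (14.455,4.115): [(14.5977, 4.351) (14.5631, 4.3416) (12.4915, 0) (24, 0) (24, 3.0595)]  |A|=39.4854
7. ⊥bis P4·P6 via (20.91,9.065): [(14.5977, 4.351) (14.5631, 4.3416) (12.4915, 0) (24, 0) (24, 3.0595)]  |A|=39.4854
8. ⊥bis P4·P7 via (18.07,9.085): [(14.5977, 4.351) (14.5631, 4.3416) (12.4915, 0) (24, 0) (24, 3.0595)]  |A|=39.4854
9. ⊥bis P4·P8 via (13.345,8.77): [(14.5977, 4.351) (14.5631, 4.3416) (12.4915, 0) (24, 0) (24, 3.0595)]  |A|=39.4854
10. canonical 5-gon: [(14.5977, 4.351) (14.5631, 4.3416) (12.4915, 0) (24, 0) (24, 3.0595)]
11. shoelace: 39.4854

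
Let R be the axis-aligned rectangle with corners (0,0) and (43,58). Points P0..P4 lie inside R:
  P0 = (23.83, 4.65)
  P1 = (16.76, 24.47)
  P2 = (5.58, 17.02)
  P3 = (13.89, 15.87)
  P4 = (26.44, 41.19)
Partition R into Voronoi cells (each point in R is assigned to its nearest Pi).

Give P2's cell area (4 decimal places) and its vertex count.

Area of P2's cell: 277.6906 (5 vertices)

1. box [0,43]×[0,58]: [(0, 0) (43, 0) (43, 58) (0, 58)]
2. ⊥bis P2·P0 via (14.705,10.835): [(0, 0) (7.3609, 0) (43, 52.5798) (43, 58) (0, 58)]  |A|=1557.0521
3. ⊥bis P2·P1 via (11.17,20.745): [(0, 37.5075) (0, 0) (7.3609, 0) (16.2524, 13.118)]  |A|=353.074
4. ⊥bis P2·P3 via (9.735,16.445): [(10.4745, 21.7887) (0, 37.5075) (0, 0) (7.3609, 0) (7.4844, 0.1822)]  |A|=277.6906
5. ⊥bis P2·P4 via (16.01,29.105): [(10.4745, 21.7887) (0, 37.5075) (0, 0) (7.3609, 0) (7.4844, 0.1822)]  |A|=277.6906
6. canonical 5-gon: [(10.4745, 21.7887) (0, 37.5075) (0, 0) (7.3609, 0) (7.4844, 0.1822)]
7. shoelace: 277.6906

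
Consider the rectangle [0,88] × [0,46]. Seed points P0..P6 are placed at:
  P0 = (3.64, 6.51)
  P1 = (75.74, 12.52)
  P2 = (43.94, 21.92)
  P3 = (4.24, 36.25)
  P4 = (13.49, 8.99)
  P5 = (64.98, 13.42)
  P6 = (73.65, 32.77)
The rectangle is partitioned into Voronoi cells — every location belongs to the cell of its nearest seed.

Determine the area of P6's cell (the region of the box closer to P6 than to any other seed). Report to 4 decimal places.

1. box [0,88]×[0,46]: [(0, 0) (88, 0) (88, 46) (0, 46)]
2. ⊥bis P6·P0 via (38.645,19.64): [(46.0118, 0) (88, 0) (88, 46) (28.7576, 46)]  |A|=2328.3038
3. ⊥bis P6·P1 via (74.695,22.645): [(38.9035, 18.951) (88, 24.0182) (88, 46) (28.7576, 46)]  |A|=1340.8395
4. ⊥bis P6·P2 via (58.795,27.345): [(61.0266, 21.2343) (88, 24.0182) (88, 46) (51.9823, 46)]  |A|=742.4643
5. ⊥bis P6·P3 via (38.945,34.51): [(61.0266, 21.2343) (88, 24.0182) (88, 46) (51.9823, 46)]  |A|=742.4643
6. ⊥bis P6·P4 via (43.57,20.88): [(61.0266, 21.2343) (88, 24.0182) (88, 46) (51.9823, 46)]  |A|=742.4643
7. ⊥bis P6·P5 via (69.315,23.095): [(58.5926, 27.8993) (71.1385, 22.2779) (88, 24.0182) (88, 46) (51.9823, 46)]  |A|=707.496
8. canonical 5-gon: [(58.5926, 27.8993) (71.1385, 22.2779) (88, 24.0182) (88, 46) (51.9823, 46)]
9. shoelace: 707.496

Area of P6's cell: 707.4960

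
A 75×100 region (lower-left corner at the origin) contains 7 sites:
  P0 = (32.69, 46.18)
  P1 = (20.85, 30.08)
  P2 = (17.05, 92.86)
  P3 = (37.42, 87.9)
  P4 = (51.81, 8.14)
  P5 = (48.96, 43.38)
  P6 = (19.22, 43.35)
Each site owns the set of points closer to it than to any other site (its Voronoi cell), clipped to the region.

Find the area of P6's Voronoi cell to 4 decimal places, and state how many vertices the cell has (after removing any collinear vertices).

Area of P6's cell: 778.4709 (4 vertices)

1. box [0,75]×[0,100]: [(0, 0) (75, 0) (75, 100) (0, 100)]
2. ⊥bis P6·P0 via (25.955,44.765): [(0, 0) (35.36, 0) (14.3503, 100) (0, 100)]  |A|=2485.5145
3. ⊥bis P6·P1 via (20.035,36.715): [(0, 34.254) (27.4548, 37.6264) (14.3503, 100) (0, 100)]  |A|=1350.0616
4. ⊥bis P6·P2 via (18.135,68.105): [(0, 67.3102) (0, 34.254) (27.4548, 37.6264) (21.0247, 68.2317)]  |A|=778.4709
5. ⊥bis P6·P3 via (28.32,65.625): [(0, 67.3102) (0, 34.254) (27.4548, 37.6264) (21.0247, 68.2317)]  |A|=778.4709
6. ⊥bis P6·P4 via (35.515,25.745): [(0, 67.3102) (0, 34.254) (27.4548, 37.6264) (21.0247, 68.2317)]  |A|=778.4709
7. ⊥bis P6·P5 via (34.09,43.365): [(0, 67.3102) (0, 34.254) (27.4548, 37.6264) (21.0247, 68.2317)]  |A|=778.4709
8. canonical 4-gon: [(0, 67.3102) (0, 34.254) (27.4548, 37.6264) (21.0247, 68.2317)]
9. shoelace: 778.4709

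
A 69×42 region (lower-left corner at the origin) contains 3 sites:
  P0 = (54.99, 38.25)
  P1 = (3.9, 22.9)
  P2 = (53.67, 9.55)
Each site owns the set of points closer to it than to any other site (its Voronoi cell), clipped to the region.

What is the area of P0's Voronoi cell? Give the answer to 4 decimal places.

Area of P0's cell: 721.6035

1. box [0,69]×[0,42]: [(0, 0) (69, 0) (69, 42) (0, 42)]
2. ⊥bis P0·P1 via (29.445,30.575): [(38.6313, 0) (69, 0) (69, 42) (26.0124, 42)]  |A|=1540.484
3. ⊥bis P0·P2 via (54.33,23.9): [(31.1299, 24.967) (69, 23.2253) (69, 42) (26.0124, 42)]  |A|=721.6035
4. canonical 4-gon: [(31.1299, 24.967) (69, 23.2253) (69, 42) (26.0124, 42)]
5. shoelace: 721.6035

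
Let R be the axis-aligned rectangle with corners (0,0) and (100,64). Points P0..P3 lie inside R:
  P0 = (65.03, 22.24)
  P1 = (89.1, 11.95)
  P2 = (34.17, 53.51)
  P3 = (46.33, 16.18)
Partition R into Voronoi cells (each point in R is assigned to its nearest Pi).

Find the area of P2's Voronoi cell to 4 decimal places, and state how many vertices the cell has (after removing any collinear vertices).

Area of P2's cell: 2041.5032 (4 vertices)

1. box [0,100]×[0,64]: [(0, 0) (100, 0) (100, 64) (0, 64)]
2. ⊥bis P2·P0 via (49.6,37.875): [(0, 0) (11.2218, 0) (76.0721, 64) (0, 64)]  |A|=2793.4045
3. ⊥bis P2·P1 via (61.635,32.73): [(0, 0) (11.2218, 0) (76.0721, 64) (0, 64)]  |A|=2793.4045
4. ⊥bis P2·P3 via (40.25,34.845): [(0, 21.7338) (49.6237, 37.8984) (76.0721, 64) (0, 64)]  |A|=2041.5032
5. canonical 4-gon: [(0, 21.7338) (49.6237, 37.8984) (76.0721, 64) (0, 64)]
6. shoelace: 2041.5032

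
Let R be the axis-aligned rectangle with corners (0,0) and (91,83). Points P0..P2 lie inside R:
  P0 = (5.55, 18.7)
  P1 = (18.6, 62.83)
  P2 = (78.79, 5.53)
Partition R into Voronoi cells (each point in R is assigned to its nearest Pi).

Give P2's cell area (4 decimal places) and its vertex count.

1. box [0,91]×[0,83]: [(0, 0) (91, 0) (91, 83) (0, 83)]
2. ⊥bis P2·P0 via (42.17,12.115): [(39.9915, 0) (91, 0) (91, 83) (54.9165, 83)]  |A|=3614.3177
3. ⊥bis P2·P1 via (48.695,34.18): [(45.5422, 30.8682) (39.9915, 0) (91, 0) (91, 78.6187)]  |A|=2574.187
4. canonical 4-gon: [(45.5422, 30.8682) (39.9915, 0) (91, 0) (91, 78.6187)]
5. shoelace: 2574.187

Area of P2's cell: 2574.1870 (4 vertices)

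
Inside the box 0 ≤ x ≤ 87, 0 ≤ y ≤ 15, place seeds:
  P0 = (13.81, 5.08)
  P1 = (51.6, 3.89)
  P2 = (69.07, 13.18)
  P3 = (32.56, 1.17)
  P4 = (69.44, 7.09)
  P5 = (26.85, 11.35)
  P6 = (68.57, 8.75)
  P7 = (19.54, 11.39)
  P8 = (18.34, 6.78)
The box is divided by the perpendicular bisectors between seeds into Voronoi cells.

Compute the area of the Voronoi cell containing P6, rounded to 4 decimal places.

Area of P6's cell: 63.0091

1. box [0,87]×[0,15]: [(0, 0) (87, 0) (87, 15) (0, 15)]
2. ⊥bis P6·P0 via (41.19,6.915): [(41.6534, 0) (87, 0) (87, 15) (40.6481, 15)]  |A|=687.7381
3. ⊥bis P6·P1 via (60.085,6.32): [(61.895, 0) (87, 0) (87, 15) (57.5992, 15)]  |A|=408.7941
4. ⊥bis P6·P2 via (68.82,10.965): [(58.4185, 12.139) (61.895, 0) (87, 0) (87, 8.9131)]  |A|=279.7493
5. ⊥bis P6·P3 via (50.565,4.96): [(58.4185, 12.139) (61.895, 0) (87, 0) (87, 8.9131)]  |A|=279.7493
6. ⊥bis P6·P4 via (69.005,7.92): [(73.7527, 10.4083) (58.4185, 12.139) (60.8507, 3.6464)]  |A|=63.0091
7. ⊥bis P6·P5 via (47.71,10.05): [(73.7527, 10.4083) (58.4185, 12.139) (60.8507, 3.6464)]  |A|=63.0091
8. ⊥bis P6·P7 via (44.055,10.07): [(73.7527, 10.4083) (58.4185, 12.139) (60.8507, 3.6464)]  |A|=63.0091
9. ⊥bis P6·P8 via (43.455,7.765): [(73.7527, 10.4083) (58.4185, 12.139) (60.8507, 3.6464)]  |A|=63.0091
10. canonical 3-gon: [(73.7527, 10.4083) (58.4185, 12.139) (60.8507, 3.6464)]
11. shoelace: 63.0091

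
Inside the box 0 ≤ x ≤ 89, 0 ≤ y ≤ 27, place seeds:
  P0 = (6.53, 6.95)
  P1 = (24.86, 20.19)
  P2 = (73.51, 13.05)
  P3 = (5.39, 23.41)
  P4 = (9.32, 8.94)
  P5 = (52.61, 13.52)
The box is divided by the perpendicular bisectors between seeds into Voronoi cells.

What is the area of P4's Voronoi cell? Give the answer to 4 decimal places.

1. box [0,89]×[0,27]: [(0, 0) (89, 0) (89, 27) (0, 27)]
2. ⊥bis P4·P0 via (7.925,7.945): [(0, 19.0559) (13.5919, 0) (89, 0) (89, 27) (0, 27)]  |A|=2273.4972
3. ⊥bis P4·P1 via (17.09,14.565): [(0, 19.0559) (13.5919, 0) (27.6342, 0) (8.0878, 27) (0, 27)]  |A|=352.744
4. ⊥bis P4·P2 via (41.415,10.995): [(0, 19.0559) (13.5919, 0) (27.6342, 0) (8.0878, 27) (0, 27)]  |A|=352.744
5. ⊥bis P4·P3 via (7.355,16.175): [(2.915, 14.9691) (13.5919, 0) (27.6342, 0) (14.5164, 18.12)]  |A|=230.8756
6. ⊥bis P4·P5 via (30.965,11.23): [(2.915, 14.9691) (13.5919, 0) (27.6342, 0) (14.5164, 18.12)]  |A|=230.8756
7. canonical 4-gon: [(2.915, 14.9691) (13.5919, 0) (27.6342, 0) (14.5164, 18.12)]
8. shoelace: 230.8756

Area of P4's cell: 230.8756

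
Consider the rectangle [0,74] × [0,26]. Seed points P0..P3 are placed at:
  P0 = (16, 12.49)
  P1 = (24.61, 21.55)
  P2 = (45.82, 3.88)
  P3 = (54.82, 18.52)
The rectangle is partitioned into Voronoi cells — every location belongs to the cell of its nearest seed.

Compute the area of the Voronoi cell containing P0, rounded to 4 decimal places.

Area of P0's cell: 603.0630

1. box [0,74]×[0,26]: [(0, 0) (74, 0) (74, 26) (0, 26)]
2. ⊥bis P0·P1 via (20.305,17.02): [(0, 0) (38.2145, 0) (10.8557, 26) (0, 26)]  |A|=637.9127
3. ⊥bis P0·P2 via (30.91,8.185): [(0, 0) (28.5467, 0) (30.6283, 7.2094) (10.8557, 26) (0, 26)]  |A|=603.063
4. ⊥bis P0·P3 via (35.41,15.505): [(0, 0) (28.5467, 0) (30.6283, 7.2094) (10.8557, 26) (0, 26)]  |A|=603.063
5. canonical 5-gon: [(0, 0) (28.5467, 0) (30.6283, 7.2094) (10.8557, 26) (0, 26)]
6. shoelace: 603.063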